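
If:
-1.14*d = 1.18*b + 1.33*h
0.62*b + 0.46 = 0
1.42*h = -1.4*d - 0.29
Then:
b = -0.74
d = -6.70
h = 6.40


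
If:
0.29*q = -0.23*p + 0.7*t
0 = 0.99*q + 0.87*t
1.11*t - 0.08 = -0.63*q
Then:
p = 0.60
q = -0.13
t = 0.14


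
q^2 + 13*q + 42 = (q + 6)*(q + 7)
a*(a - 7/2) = a^2 - 7*a/2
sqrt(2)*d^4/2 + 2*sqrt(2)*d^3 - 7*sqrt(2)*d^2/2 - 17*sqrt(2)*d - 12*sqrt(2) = (d/2 + 1)*(d - 3)*(d + 4)*(sqrt(2)*d + sqrt(2))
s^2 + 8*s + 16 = (s + 4)^2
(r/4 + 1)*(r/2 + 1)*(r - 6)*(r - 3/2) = r^4/8 - 3*r^3/16 - 7*r^2/2 - 3*r/4 + 9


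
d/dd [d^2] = 2*d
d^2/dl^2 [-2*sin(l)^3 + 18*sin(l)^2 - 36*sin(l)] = 18*sin(l)^3 - 72*sin(l)^2 + 24*sin(l) + 36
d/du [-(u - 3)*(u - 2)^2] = (8 - 3*u)*(u - 2)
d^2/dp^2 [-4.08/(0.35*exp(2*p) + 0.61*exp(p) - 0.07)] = (-4.08*(0.7*exp(p) + 0.61)*(1.4*exp(p) + 1.22)*exp(p) + (5.712*exp(p) + 2.4888)*(0.35*exp(2*p) + 0.61*exp(p) - 0.07))*exp(p)/(0.35*exp(2*p) + 0.61*exp(p) - 0.07)^3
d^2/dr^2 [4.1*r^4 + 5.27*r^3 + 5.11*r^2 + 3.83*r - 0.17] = 49.2*r^2 + 31.62*r + 10.22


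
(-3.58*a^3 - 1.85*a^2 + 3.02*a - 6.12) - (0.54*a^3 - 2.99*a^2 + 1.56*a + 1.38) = -4.12*a^3 + 1.14*a^2 + 1.46*a - 7.5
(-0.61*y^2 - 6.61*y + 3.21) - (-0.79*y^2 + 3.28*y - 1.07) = 0.18*y^2 - 9.89*y + 4.28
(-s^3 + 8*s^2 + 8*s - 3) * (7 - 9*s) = 9*s^4 - 79*s^3 - 16*s^2 + 83*s - 21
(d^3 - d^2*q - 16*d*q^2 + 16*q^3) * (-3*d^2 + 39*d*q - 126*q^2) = -3*d^5 + 42*d^4*q - 117*d^3*q^2 - 546*d^2*q^3 + 2640*d*q^4 - 2016*q^5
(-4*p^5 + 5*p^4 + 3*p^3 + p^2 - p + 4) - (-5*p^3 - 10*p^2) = -4*p^5 + 5*p^4 + 8*p^3 + 11*p^2 - p + 4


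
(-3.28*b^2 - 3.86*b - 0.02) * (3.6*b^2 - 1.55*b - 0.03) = -11.808*b^4 - 8.812*b^3 + 6.0094*b^2 + 0.1468*b + 0.0006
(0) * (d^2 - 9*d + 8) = 0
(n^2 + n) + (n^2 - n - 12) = 2*n^2 - 12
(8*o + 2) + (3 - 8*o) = 5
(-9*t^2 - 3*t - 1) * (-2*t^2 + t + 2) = 18*t^4 - 3*t^3 - 19*t^2 - 7*t - 2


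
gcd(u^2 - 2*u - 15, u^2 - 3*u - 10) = u - 5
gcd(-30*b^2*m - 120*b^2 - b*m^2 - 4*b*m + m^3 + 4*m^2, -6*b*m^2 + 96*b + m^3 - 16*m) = 6*b*m + 24*b - m^2 - 4*m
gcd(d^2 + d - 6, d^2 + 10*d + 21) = d + 3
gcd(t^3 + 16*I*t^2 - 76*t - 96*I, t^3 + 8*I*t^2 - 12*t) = t^2 + 8*I*t - 12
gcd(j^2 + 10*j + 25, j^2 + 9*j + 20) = j + 5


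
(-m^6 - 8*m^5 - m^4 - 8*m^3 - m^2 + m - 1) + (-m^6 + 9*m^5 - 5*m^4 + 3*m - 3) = -2*m^6 + m^5 - 6*m^4 - 8*m^3 - m^2 + 4*m - 4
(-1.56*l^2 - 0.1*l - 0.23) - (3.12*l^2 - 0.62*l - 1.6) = -4.68*l^2 + 0.52*l + 1.37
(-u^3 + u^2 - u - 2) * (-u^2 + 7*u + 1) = u^5 - 8*u^4 + 7*u^3 - 4*u^2 - 15*u - 2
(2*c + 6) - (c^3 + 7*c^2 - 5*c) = -c^3 - 7*c^2 + 7*c + 6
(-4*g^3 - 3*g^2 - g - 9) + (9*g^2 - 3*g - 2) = -4*g^3 + 6*g^2 - 4*g - 11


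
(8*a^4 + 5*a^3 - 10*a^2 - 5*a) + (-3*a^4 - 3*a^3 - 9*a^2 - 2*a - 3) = 5*a^4 + 2*a^3 - 19*a^2 - 7*a - 3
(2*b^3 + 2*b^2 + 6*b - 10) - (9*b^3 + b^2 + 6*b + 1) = -7*b^3 + b^2 - 11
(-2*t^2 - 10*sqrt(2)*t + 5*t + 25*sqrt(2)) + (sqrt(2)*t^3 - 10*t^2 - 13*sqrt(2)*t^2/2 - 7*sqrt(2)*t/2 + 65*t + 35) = sqrt(2)*t^3 - 12*t^2 - 13*sqrt(2)*t^2/2 - 27*sqrt(2)*t/2 + 70*t + 35 + 25*sqrt(2)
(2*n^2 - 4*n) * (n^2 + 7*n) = 2*n^4 + 10*n^3 - 28*n^2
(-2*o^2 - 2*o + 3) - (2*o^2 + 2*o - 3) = -4*o^2 - 4*o + 6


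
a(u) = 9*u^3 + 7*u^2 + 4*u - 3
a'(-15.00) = 5869.00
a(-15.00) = -28863.00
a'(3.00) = 289.00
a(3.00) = 315.00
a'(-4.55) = 499.27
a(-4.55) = -724.05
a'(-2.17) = 100.76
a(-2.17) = -70.68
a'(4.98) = 743.33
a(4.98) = 1302.08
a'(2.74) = 245.07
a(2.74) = 245.65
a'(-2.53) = 141.40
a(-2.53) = -114.06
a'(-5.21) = 663.95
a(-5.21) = -1106.62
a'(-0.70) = 7.43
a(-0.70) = -5.46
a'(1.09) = 51.34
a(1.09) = 21.33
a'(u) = 27*u^2 + 14*u + 4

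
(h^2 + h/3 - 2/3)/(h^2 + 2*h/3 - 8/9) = 3*(h + 1)/(3*h + 4)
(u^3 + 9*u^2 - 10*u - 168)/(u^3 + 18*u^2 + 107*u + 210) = (u - 4)/(u + 5)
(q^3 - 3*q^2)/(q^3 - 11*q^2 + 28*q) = q*(q - 3)/(q^2 - 11*q + 28)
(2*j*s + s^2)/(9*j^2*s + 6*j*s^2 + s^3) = (2*j + s)/(9*j^2 + 6*j*s + s^2)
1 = 1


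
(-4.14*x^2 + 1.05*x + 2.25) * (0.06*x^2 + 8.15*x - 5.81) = -0.2484*x^4 - 33.678*x^3 + 32.7459*x^2 + 12.237*x - 13.0725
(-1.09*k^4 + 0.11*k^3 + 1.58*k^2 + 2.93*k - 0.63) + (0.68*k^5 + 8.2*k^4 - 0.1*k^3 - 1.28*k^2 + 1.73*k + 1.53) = 0.68*k^5 + 7.11*k^4 + 0.01*k^3 + 0.3*k^2 + 4.66*k + 0.9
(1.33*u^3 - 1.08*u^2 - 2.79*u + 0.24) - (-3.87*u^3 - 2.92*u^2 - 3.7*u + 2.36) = 5.2*u^3 + 1.84*u^2 + 0.91*u - 2.12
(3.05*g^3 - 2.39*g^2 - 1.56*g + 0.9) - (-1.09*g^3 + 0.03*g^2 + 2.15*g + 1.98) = 4.14*g^3 - 2.42*g^2 - 3.71*g - 1.08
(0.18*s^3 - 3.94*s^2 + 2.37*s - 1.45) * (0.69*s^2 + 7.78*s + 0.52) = 0.1242*s^5 - 1.3182*s^4 - 28.9243*s^3 + 15.3893*s^2 - 10.0486*s - 0.754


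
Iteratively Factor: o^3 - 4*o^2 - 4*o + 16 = (o + 2)*(o^2 - 6*o + 8) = (o - 2)*(o + 2)*(o - 4)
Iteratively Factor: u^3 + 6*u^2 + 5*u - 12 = (u + 3)*(u^2 + 3*u - 4) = (u - 1)*(u + 3)*(u + 4)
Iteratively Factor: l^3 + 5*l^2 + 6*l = (l)*(l^2 + 5*l + 6) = l*(l + 2)*(l + 3)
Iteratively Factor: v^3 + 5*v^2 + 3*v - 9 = (v - 1)*(v^2 + 6*v + 9) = (v - 1)*(v + 3)*(v + 3)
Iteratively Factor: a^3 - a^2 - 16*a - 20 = (a + 2)*(a^2 - 3*a - 10) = (a - 5)*(a + 2)*(a + 2)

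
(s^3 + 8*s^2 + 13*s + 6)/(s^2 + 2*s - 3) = (s^3 + 8*s^2 + 13*s + 6)/(s^2 + 2*s - 3)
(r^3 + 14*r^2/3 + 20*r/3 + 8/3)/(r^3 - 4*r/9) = 3*(r^2 + 4*r + 4)/(r*(3*r - 2))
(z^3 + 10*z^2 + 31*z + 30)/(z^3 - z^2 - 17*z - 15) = (z^2 + 7*z + 10)/(z^2 - 4*z - 5)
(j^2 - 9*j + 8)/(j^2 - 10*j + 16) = (j - 1)/(j - 2)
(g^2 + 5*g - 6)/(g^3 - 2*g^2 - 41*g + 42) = 1/(g - 7)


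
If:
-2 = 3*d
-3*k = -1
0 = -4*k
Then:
No Solution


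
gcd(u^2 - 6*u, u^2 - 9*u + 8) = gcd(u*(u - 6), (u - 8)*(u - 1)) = 1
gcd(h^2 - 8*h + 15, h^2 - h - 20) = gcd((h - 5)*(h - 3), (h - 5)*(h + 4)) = h - 5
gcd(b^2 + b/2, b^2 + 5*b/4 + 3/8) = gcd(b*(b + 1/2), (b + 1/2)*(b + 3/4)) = b + 1/2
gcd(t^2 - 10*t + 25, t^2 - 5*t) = t - 5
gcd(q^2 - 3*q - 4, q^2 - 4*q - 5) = q + 1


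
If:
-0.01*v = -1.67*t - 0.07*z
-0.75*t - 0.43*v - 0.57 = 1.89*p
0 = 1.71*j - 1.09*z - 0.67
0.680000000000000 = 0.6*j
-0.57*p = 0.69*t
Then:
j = 1.13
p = 0.07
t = -0.06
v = -1.53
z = 1.16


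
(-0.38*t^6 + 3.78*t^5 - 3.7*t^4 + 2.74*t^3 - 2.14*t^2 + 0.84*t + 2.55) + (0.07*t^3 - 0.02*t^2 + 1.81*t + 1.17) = -0.38*t^6 + 3.78*t^5 - 3.7*t^4 + 2.81*t^3 - 2.16*t^2 + 2.65*t + 3.72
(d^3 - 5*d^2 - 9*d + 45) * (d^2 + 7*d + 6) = d^5 + 2*d^4 - 38*d^3 - 48*d^2 + 261*d + 270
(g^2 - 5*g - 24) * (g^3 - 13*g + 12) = g^5 - 5*g^4 - 37*g^3 + 77*g^2 + 252*g - 288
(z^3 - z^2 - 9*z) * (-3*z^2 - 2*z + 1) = -3*z^5 + z^4 + 30*z^3 + 17*z^2 - 9*z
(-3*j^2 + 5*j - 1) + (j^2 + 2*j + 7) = -2*j^2 + 7*j + 6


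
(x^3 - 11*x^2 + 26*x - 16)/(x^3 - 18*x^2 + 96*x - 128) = (x - 1)/(x - 8)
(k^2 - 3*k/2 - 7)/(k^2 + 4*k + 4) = (k - 7/2)/(k + 2)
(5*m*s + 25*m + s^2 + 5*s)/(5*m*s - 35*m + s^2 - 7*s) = (s + 5)/(s - 7)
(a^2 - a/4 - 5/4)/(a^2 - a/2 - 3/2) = (4*a - 5)/(2*(2*a - 3))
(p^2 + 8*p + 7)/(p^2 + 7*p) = (p + 1)/p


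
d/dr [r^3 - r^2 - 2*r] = 3*r^2 - 2*r - 2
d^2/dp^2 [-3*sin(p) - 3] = 3*sin(p)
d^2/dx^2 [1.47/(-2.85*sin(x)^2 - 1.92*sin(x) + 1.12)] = (47.7603*sin(x)^4 + 24.13152*sin(x)^3 - 47.452482*sin(x)^2 - 45.101952*sin(x) - 20.222496)/(2.85*sin(x)^2 + 1.92*sin(x) - 1.12)^3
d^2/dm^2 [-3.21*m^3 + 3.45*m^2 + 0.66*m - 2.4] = 6.9 - 19.26*m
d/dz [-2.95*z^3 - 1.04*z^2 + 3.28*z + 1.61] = -8.85*z^2 - 2.08*z + 3.28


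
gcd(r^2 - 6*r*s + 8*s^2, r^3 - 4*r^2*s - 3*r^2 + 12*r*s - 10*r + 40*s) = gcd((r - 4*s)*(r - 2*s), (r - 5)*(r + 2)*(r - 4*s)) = r - 4*s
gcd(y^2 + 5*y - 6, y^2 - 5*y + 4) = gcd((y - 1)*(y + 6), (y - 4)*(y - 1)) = y - 1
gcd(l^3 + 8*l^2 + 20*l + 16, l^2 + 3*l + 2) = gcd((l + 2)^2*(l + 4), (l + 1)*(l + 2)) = l + 2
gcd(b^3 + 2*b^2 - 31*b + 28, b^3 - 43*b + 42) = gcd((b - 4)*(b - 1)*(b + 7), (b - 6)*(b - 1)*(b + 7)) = b^2 + 6*b - 7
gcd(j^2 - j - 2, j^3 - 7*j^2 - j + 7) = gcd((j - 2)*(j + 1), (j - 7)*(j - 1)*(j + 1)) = j + 1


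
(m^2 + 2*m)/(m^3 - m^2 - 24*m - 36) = m/(m^2 - 3*m - 18)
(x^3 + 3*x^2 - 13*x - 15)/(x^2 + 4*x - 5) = (x^2 - 2*x - 3)/(x - 1)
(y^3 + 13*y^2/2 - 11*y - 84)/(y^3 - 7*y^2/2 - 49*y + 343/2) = (y^2 + 10*y + 24)/(y^2 - 49)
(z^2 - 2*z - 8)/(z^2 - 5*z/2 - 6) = 2*(z + 2)/(2*z + 3)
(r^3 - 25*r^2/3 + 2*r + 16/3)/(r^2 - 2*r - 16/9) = 3*(r^2 - 9*r + 8)/(3*r - 8)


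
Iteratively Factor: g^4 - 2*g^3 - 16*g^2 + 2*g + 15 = (g + 1)*(g^3 - 3*g^2 - 13*g + 15) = (g - 5)*(g + 1)*(g^2 + 2*g - 3) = (g - 5)*(g + 1)*(g + 3)*(g - 1)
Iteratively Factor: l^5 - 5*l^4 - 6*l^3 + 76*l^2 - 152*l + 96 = (l - 3)*(l^4 - 2*l^3 - 12*l^2 + 40*l - 32) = (l - 3)*(l - 2)*(l^3 - 12*l + 16) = (l - 3)*(l - 2)^2*(l^2 + 2*l - 8) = (l - 3)*(l - 2)^3*(l + 4)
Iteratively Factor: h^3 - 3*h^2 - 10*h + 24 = (h - 2)*(h^2 - h - 12) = (h - 2)*(h + 3)*(h - 4)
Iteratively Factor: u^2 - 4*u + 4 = (u - 2)*(u - 2)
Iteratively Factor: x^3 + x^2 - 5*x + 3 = (x - 1)*(x^2 + 2*x - 3) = (x - 1)*(x + 3)*(x - 1)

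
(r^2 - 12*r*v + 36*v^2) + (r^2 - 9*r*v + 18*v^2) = 2*r^2 - 21*r*v + 54*v^2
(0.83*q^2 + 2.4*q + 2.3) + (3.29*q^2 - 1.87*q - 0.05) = 4.12*q^2 + 0.53*q + 2.25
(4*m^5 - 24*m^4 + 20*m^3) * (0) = 0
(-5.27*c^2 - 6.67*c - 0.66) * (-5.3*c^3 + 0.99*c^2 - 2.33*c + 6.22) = 27.931*c^5 + 30.1337*c^4 + 9.1738*c^3 - 17.8917*c^2 - 39.9496*c - 4.1052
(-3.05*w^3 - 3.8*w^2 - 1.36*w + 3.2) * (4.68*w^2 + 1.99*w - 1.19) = -14.274*w^5 - 23.8535*w^4 - 10.2973*w^3 + 16.7916*w^2 + 7.9864*w - 3.808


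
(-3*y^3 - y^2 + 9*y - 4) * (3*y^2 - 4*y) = -9*y^5 + 9*y^4 + 31*y^3 - 48*y^2 + 16*y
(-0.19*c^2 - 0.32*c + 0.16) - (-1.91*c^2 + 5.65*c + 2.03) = 1.72*c^2 - 5.97*c - 1.87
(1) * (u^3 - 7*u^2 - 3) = u^3 - 7*u^2 - 3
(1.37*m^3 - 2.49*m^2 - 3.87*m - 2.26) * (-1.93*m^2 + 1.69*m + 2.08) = -2.6441*m^5 + 7.121*m^4 + 6.1106*m^3 - 7.3577*m^2 - 11.869*m - 4.7008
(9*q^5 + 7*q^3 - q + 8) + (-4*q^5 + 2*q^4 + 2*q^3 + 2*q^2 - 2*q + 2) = 5*q^5 + 2*q^4 + 9*q^3 + 2*q^2 - 3*q + 10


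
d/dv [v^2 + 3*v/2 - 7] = 2*v + 3/2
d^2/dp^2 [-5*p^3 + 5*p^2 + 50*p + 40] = 10 - 30*p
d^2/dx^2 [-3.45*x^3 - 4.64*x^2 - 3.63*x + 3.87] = -20.7*x - 9.28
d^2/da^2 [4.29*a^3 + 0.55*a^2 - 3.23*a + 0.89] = 25.74*a + 1.1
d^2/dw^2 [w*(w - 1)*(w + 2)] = 6*w + 2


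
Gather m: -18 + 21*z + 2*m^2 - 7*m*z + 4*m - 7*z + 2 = 2*m^2 + m*(4 - 7*z) + 14*z - 16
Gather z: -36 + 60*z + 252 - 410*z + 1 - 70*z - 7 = 210 - 420*z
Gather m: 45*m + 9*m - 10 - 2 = 54*m - 12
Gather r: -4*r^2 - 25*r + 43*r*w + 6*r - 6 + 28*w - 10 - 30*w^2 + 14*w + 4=-4*r^2 + r*(43*w - 19) - 30*w^2 + 42*w - 12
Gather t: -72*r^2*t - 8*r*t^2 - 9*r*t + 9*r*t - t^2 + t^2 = -72*r^2*t - 8*r*t^2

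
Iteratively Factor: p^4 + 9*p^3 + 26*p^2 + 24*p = (p + 3)*(p^3 + 6*p^2 + 8*p) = p*(p + 3)*(p^2 + 6*p + 8) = p*(p + 3)*(p + 4)*(p + 2)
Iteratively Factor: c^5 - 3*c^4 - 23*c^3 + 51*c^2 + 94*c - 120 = (c - 1)*(c^4 - 2*c^3 - 25*c^2 + 26*c + 120) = (c - 3)*(c - 1)*(c^3 + c^2 - 22*c - 40) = (c - 3)*(c - 1)*(c + 4)*(c^2 - 3*c - 10) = (c - 3)*(c - 1)*(c + 2)*(c + 4)*(c - 5)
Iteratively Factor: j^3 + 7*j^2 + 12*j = (j + 4)*(j^2 + 3*j) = (j + 3)*(j + 4)*(j)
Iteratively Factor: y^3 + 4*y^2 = (y)*(y^2 + 4*y) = y^2*(y + 4)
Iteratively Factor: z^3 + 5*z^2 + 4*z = (z + 1)*(z^2 + 4*z) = (z + 1)*(z + 4)*(z)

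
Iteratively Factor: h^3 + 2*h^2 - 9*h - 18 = (h - 3)*(h^2 + 5*h + 6) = (h - 3)*(h + 3)*(h + 2)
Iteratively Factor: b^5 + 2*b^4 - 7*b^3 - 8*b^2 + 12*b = (b + 2)*(b^4 - 7*b^2 + 6*b) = b*(b + 2)*(b^3 - 7*b + 6) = b*(b - 2)*(b + 2)*(b^2 + 2*b - 3) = b*(b - 2)*(b - 1)*(b + 2)*(b + 3)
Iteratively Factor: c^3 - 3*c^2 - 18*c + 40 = (c - 2)*(c^2 - c - 20) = (c - 2)*(c + 4)*(c - 5)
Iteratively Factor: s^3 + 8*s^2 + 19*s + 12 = (s + 4)*(s^2 + 4*s + 3) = (s + 1)*(s + 4)*(s + 3)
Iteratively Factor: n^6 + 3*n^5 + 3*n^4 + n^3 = (n + 1)*(n^5 + 2*n^4 + n^3) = n*(n + 1)*(n^4 + 2*n^3 + n^2) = n^2*(n + 1)*(n^3 + 2*n^2 + n) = n^2*(n + 1)^2*(n^2 + n) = n^3*(n + 1)^2*(n + 1)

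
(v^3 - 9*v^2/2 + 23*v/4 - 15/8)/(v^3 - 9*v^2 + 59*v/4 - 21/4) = (v - 5/2)/(v - 7)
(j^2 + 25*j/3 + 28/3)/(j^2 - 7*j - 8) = (3*j^2 + 25*j + 28)/(3*(j^2 - 7*j - 8))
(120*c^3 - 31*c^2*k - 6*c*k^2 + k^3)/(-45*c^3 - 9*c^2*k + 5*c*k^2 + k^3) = (-8*c + k)/(3*c + k)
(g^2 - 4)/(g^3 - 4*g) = 1/g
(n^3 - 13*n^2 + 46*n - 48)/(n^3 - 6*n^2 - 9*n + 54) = (n^2 - 10*n + 16)/(n^2 - 3*n - 18)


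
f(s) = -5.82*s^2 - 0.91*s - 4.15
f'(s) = -11.64*s - 0.91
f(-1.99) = -25.39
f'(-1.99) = 22.25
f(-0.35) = -4.54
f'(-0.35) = 3.16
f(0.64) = -7.12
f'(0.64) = -8.36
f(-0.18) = -4.17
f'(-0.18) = 1.19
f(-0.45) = -4.92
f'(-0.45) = 4.33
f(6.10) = -226.26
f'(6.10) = -71.91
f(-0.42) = -4.79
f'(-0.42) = 3.98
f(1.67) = -21.90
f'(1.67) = -20.35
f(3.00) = -59.26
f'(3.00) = -35.83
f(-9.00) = -467.38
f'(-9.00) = 103.85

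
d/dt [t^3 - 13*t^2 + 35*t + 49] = 3*t^2 - 26*t + 35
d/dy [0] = 0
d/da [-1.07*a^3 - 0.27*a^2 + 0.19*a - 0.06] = -3.21*a^2 - 0.54*a + 0.19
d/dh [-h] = -1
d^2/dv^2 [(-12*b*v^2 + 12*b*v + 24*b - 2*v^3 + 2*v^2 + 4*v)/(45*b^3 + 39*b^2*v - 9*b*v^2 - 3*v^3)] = 4*((3*(b + v)*(-6*b*v^2 + 6*b*v + 12*b - v^3 + v^2 + 2*v) + (-13*b^2 + 6*b*v + 3*v^2)*(-12*b*v + 6*b - 3*v^2 + 2*v + 2))*(15*b^3 + 13*b^2*v - 3*b*v^2 - v^3) + (-6*b - 3*v + 1)*(15*b^3 + 13*b^2*v - 3*b*v^2 - v^3)^2 + (-13*b^2 + 6*b*v + 3*v^2)^2*(-6*b*v^2 + 6*b*v + 12*b - v^3 + v^2 + 2*v))/(3*(15*b^3 + 13*b^2*v - 3*b*v^2 - v^3)^3)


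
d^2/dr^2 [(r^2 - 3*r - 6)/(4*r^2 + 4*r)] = (-2*r^3 - 9*r^2 - 9*r - 3)/(r^3*(r^3 + 3*r^2 + 3*r + 1))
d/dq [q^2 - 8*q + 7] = 2*q - 8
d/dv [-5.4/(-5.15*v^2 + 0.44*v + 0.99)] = (2.376 - 55.62*v)/(-5.15*v^2 + 0.44*v + 0.99)^2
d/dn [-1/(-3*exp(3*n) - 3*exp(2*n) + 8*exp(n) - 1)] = (-9*exp(2*n) - 6*exp(n) + 8)*exp(n)/(3*exp(3*n) + 3*exp(2*n) - 8*exp(n) + 1)^2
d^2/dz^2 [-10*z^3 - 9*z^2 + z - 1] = -60*z - 18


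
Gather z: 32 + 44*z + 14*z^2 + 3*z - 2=14*z^2 + 47*z + 30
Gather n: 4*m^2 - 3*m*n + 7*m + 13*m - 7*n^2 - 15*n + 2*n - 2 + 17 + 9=4*m^2 + 20*m - 7*n^2 + n*(-3*m - 13) + 24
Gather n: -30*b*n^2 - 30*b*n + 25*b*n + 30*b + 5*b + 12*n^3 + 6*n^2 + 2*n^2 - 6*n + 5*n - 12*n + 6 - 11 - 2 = 35*b + 12*n^3 + n^2*(8 - 30*b) + n*(-5*b - 13) - 7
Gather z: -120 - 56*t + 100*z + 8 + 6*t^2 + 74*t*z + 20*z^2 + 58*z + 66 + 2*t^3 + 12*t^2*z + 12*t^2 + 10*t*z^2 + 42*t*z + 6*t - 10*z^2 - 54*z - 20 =2*t^3 + 18*t^2 - 50*t + z^2*(10*t + 10) + z*(12*t^2 + 116*t + 104) - 66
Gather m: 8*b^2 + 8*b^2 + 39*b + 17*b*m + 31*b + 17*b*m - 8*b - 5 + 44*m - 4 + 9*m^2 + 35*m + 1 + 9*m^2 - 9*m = 16*b^2 + 62*b + 18*m^2 + m*(34*b + 70) - 8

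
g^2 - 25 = (g - 5)*(g + 5)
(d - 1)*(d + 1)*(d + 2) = d^3 + 2*d^2 - d - 2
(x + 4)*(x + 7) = x^2 + 11*x + 28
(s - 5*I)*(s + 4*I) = s^2 - I*s + 20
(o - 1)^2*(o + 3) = o^3 + o^2 - 5*o + 3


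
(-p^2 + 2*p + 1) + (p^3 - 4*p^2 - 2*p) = p^3 - 5*p^2 + 1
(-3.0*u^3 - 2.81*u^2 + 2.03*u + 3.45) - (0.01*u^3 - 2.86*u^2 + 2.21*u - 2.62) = -3.01*u^3 + 0.0499999999999998*u^2 - 0.18*u + 6.07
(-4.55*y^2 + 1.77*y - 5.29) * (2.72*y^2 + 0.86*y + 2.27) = -12.376*y^4 + 0.9014*y^3 - 23.1951*y^2 - 0.5315*y - 12.0083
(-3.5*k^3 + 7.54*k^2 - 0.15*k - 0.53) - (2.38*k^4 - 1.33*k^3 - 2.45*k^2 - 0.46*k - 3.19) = -2.38*k^4 - 2.17*k^3 + 9.99*k^2 + 0.31*k + 2.66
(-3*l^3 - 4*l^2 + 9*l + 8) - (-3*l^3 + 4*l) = -4*l^2 + 5*l + 8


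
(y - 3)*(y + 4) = y^2 + y - 12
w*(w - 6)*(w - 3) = w^3 - 9*w^2 + 18*w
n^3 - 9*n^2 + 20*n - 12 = (n - 6)*(n - 2)*(n - 1)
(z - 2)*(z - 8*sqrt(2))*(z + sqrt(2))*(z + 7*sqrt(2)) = z^4 - 2*z^3 - 114*z^2 - 112*sqrt(2)*z + 228*z + 224*sqrt(2)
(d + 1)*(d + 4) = d^2 + 5*d + 4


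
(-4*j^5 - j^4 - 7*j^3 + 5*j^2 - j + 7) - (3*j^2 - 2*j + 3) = -4*j^5 - j^4 - 7*j^3 + 2*j^2 + j + 4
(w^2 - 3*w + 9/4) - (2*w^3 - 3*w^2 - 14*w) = -2*w^3 + 4*w^2 + 11*w + 9/4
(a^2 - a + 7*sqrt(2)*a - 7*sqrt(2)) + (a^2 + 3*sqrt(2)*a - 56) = 2*a^2 - a + 10*sqrt(2)*a - 56 - 7*sqrt(2)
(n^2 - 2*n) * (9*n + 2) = 9*n^3 - 16*n^2 - 4*n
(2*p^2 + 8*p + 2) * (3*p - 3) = 6*p^3 + 18*p^2 - 18*p - 6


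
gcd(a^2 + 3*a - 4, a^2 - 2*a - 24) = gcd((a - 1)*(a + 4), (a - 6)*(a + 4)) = a + 4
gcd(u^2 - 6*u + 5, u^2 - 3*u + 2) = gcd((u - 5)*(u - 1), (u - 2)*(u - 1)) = u - 1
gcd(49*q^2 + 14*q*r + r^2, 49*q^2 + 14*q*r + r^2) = 49*q^2 + 14*q*r + r^2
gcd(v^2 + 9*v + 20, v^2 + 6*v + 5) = v + 5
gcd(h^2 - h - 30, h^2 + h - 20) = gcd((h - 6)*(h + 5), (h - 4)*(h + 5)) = h + 5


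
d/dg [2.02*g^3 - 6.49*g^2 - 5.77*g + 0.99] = 6.06*g^2 - 12.98*g - 5.77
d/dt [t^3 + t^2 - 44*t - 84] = 3*t^2 + 2*t - 44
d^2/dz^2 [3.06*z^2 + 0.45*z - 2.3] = 6.12000000000000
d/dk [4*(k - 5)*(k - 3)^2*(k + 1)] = 16*k^3 - 120*k^2 + 224*k - 24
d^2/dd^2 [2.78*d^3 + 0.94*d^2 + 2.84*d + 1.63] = 16.68*d + 1.88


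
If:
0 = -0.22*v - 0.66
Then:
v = -3.00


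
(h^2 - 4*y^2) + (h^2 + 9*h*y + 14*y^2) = 2*h^2 + 9*h*y + 10*y^2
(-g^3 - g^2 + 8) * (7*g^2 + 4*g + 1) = -7*g^5 - 11*g^4 - 5*g^3 + 55*g^2 + 32*g + 8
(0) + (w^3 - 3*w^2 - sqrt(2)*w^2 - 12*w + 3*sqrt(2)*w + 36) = w^3 - 3*w^2 - sqrt(2)*w^2 - 12*w + 3*sqrt(2)*w + 36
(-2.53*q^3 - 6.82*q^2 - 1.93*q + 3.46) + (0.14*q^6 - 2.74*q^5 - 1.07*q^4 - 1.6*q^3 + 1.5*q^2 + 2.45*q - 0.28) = 0.14*q^6 - 2.74*q^5 - 1.07*q^4 - 4.13*q^3 - 5.32*q^2 + 0.52*q + 3.18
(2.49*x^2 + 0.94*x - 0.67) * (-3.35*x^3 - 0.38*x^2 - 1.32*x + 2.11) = -8.3415*x^5 - 4.0952*x^4 - 1.3995*x^3 + 4.2677*x^2 + 2.8678*x - 1.4137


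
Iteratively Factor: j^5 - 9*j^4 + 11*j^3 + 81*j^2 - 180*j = (j - 4)*(j^4 - 5*j^3 - 9*j^2 + 45*j) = (j - 5)*(j - 4)*(j^3 - 9*j) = (j - 5)*(j - 4)*(j + 3)*(j^2 - 3*j) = (j - 5)*(j - 4)*(j - 3)*(j + 3)*(j)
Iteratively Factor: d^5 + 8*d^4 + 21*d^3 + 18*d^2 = (d + 2)*(d^4 + 6*d^3 + 9*d^2) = (d + 2)*(d + 3)*(d^3 + 3*d^2) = (d + 2)*(d + 3)^2*(d^2) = d*(d + 2)*(d + 3)^2*(d)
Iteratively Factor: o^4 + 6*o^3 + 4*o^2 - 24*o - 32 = (o + 2)*(o^3 + 4*o^2 - 4*o - 16) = (o + 2)*(o + 4)*(o^2 - 4) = (o - 2)*(o + 2)*(o + 4)*(o + 2)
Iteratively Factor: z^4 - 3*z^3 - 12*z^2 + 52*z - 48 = (z - 2)*(z^3 - z^2 - 14*z + 24) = (z - 2)*(z + 4)*(z^2 - 5*z + 6) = (z - 3)*(z - 2)*(z + 4)*(z - 2)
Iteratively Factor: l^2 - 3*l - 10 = (l - 5)*(l + 2)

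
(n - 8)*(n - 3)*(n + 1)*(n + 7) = n^4 - 3*n^3 - 57*n^2 + 115*n + 168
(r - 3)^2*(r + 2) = r^3 - 4*r^2 - 3*r + 18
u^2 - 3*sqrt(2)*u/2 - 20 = (u - 4*sqrt(2))*(u + 5*sqrt(2)/2)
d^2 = d^2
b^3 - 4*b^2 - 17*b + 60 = (b - 5)*(b - 3)*(b + 4)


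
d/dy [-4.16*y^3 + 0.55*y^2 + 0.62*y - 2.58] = -12.48*y^2 + 1.1*y + 0.62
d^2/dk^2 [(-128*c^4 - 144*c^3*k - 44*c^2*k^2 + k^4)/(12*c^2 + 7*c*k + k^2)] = 2*(16*c^3 + 27*c^2*k + 9*c*k^2 + k^3)/(27*c^3 + 27*c^2*k + 9*c*k^2 + k^3)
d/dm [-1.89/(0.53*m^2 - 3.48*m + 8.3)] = (2.0034*m - 6.5772)/(0.53*m^2 - 3.48*m + 8.3)^2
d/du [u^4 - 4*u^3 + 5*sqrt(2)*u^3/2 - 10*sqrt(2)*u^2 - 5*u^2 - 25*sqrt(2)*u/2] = 4*u^3 - 12*u^2 + 15*sqrt(2)*u^2/2 - 20*sqrt(2)*u - 10*u - 25*sqrt(2)/2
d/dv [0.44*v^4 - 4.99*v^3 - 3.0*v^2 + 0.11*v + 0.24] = 1.76*v^3 - 14.97*v^2 - 6.0*v + 0.11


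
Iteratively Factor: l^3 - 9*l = (l + 3)*(l^2 - 3*l) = l*(l + 3)*(l - 3)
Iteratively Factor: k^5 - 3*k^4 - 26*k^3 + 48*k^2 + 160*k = (k - 5)*(k^4 + 2*k^3 - 16*k^2 - 32*k) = (k - 5)*(k + 2)*(k^3 - 16*k) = (k - 5)*(k - 4)*(k + 2)*(k^2 + 4*k) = (k - 5)*(k - 4)*(k + 2)*(k + 4)*(k)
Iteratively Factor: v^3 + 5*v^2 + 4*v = (v + 4)*(v^2 + v) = (v + 1)*(v + 4)*(v)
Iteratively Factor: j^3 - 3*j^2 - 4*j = (j)*(j^2 - 3*j - 4) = j*(j - 4)*(j + 1)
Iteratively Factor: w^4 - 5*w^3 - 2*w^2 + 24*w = (w + 2)*(w^3 - 7*w^2 + 12*w) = w*(w + 2)*(w^2 - 7*w + 12) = w*(w - 3)*(w + 2)*(w - 4)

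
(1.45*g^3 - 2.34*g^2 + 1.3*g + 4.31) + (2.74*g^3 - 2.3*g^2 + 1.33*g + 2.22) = 4.19*g^3 - 4.64*g^2 + 2.63*g + 6.53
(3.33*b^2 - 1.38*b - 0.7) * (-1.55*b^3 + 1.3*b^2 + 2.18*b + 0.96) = -5.1615*b^5 + 6.468*b^4 + 6.5504*b^3 - 0.7216*b^2 - 2.8508*b - 0.672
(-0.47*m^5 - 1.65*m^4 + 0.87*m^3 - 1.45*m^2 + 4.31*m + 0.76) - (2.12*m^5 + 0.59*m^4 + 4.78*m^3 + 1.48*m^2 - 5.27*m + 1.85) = -2.59*m^5 - 2.24*m^4 - 3.91*m^3 - 2.93*m^2 + 9.58*m - 1.09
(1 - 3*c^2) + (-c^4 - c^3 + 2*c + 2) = -c^4 - c^3 - 3*c^2 + 2*c + 3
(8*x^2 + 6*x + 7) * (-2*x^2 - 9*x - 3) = -16*x^4 - 84*x^3 - 92*x^2 - 81*x - 21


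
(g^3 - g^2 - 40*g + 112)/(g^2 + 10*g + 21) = (g^2 - 8*g + 16)/(g + 3)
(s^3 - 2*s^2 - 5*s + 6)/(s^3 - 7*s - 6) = (s - 1)/(s + 1)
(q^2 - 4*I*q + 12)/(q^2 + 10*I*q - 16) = (q - 6*I)/(q + 8*I)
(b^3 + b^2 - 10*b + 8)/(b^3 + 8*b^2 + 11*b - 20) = (b - 2)/(b + 5)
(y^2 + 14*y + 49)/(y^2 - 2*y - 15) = (y^2 + 14*y + 49)/(y^2 - 2*y - 15)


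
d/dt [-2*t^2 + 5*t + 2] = 5 - 4*t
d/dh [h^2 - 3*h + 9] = 2*h - 3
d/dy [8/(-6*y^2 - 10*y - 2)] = 4*(6*y + 5)/(3*y^2 + 5*y + 1)^2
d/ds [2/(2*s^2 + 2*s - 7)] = 4*(-2*s - 1)/(2*s^2 + 2*s - 7)^2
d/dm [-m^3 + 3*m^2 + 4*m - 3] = -3*m^2 + 6*m + 4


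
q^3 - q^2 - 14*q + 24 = (q - 3)*(q - 2)*(q + 4)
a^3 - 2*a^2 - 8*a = a*(a - 4)*(a + 2)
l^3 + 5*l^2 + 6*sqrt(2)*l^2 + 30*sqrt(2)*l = l*(l + 5)*(l + 6*sqrt(2))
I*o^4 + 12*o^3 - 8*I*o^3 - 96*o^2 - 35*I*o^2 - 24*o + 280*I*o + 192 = (o - 8)*(o - 8*I)*(o - 3*I)*(I*o + 1)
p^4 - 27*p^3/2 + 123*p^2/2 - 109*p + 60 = (p - 6)*(p - 4)*(p - 5/2)*(p - 1)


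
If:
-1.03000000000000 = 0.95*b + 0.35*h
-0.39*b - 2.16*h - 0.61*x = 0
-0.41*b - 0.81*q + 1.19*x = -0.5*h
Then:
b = 0.111459149047246*x - 1.16147220046985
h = 0.209710258418168 - 0.302531975985382*x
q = 1.22597007518264*x + 0.717356458520645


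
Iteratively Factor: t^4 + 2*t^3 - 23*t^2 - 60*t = (t + 3)*(t^3 - t^2 - 20*t) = (t - 5)*(t + 3)*(t^2 + 4*t) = (t - 5)*(t + 3)*(t + 4)*(t)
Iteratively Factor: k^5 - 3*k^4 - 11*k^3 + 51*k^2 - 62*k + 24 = (k - 1)*(k^4 - 2*k^3 - 13*k^2 + 38*k - 24) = (k - 1)^2*(k^3 - k^2 - 14*k + 24) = (k - 3)*(k - 1)^2*(k^2 + 2*k - 8) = (k - 3)*(k - 1)^2*(k + 4)*(k - 2)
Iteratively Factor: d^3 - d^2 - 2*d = (d + 1)*(d^2 - 2*d) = d*(d + 1)*(d - 2)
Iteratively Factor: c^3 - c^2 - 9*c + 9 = (c + 3)*(c^2 - 4*c + 3) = (c - 3)*(c + 3)*(c - 1)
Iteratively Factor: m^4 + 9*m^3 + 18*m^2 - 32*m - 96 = (m + 4)*(m^3 + 5*m^2 - 2*m - 24) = (m - 2)*(m + 4)*(m^2 + 7*m + 12) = (m - 2)*(m + 4)^2*(m + 3)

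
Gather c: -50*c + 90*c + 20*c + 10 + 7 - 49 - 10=60*c - 42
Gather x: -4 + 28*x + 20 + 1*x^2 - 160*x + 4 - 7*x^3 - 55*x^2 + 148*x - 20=-7*x^3 - 54*x^2 + 16*x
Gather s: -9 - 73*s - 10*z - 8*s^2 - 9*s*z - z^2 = -8*s^2 + s*(-9*z - 73) - z^2 - 10*z - 9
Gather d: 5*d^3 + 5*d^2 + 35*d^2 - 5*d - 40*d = 5*d^3 + 40*d^2 - 45*d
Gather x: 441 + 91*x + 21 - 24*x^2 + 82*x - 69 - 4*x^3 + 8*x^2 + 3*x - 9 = -4*x^3 - 16*x^2 + 176*x + 384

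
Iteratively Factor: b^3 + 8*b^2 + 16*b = (b)*(b^2 + 8*b + 16) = b*(b + 4)*(b + 4)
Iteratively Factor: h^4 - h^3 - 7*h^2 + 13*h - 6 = (h - 2)*(h^3 + h^2 - 5*h + 3) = (h - 2)*(h - 1)*(h^2 + 2*h - 3) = (h - 2)*(h - 1)^2*(h + 3)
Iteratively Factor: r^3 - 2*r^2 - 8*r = (r + 2)*(r^2 - 4*r) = (r - 4)*(r + 2)*(r)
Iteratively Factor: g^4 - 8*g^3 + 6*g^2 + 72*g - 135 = (g - 5)*(g^3 - 3*g^2 - 9*g + 27) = (g - 5)*(g - 3)*(g^2 - 9) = (g - 5)*(g - 3)*(g + 3)*(g - 3)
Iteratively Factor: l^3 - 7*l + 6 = (l - 1)*(l^2 + l - 6) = (l - 1)*(l + 3)*(l - 2)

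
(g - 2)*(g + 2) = g^2 - 4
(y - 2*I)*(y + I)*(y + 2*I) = y^3 + I*y^2 + 4*y + 4*I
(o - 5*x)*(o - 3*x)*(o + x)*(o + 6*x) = o^4 - o^3*x - 35*o^2*x^2 + 57*o*x^3 + 90*x^4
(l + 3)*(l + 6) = l^2 + 9*l + 18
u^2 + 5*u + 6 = (u + 2)*(u + 3)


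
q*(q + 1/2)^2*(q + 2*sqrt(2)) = q^4 + q^3 + 2*sqrt(2)*q^3 + q^2/4 + 2*sqrt(2)*q^2 + sqrt(2)*q/2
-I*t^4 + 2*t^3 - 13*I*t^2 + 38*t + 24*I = (t - 4*I)*(t + 2*I)*(t + 3*I)*(-I*t + 1)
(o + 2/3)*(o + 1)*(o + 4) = o^3 + 17*o^2/3 + 22*o/3 + 8/3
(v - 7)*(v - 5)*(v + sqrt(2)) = v^3 - 12*v^2 + sqrt(2)*v^2 - 12*sqrt(2)*v + 35*v + 35*sqrt(2)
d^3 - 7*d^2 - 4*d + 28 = (d - 7)*(d - 2)*(d + 2)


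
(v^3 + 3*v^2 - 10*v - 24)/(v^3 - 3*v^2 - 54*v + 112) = (v^3 + 3*v^2 - 10*v - 24)/(v^3 - 3*v^2 - 54*v + 112)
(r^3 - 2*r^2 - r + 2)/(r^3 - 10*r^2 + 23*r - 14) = (r + 1)/(r - 7)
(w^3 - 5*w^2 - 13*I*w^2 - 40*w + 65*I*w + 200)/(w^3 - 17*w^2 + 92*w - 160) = (w^2 - 13*I*w - 40)/(w^2 - 12*w + 32)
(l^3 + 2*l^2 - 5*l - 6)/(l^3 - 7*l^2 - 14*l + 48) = (l + 1)/(l - 8)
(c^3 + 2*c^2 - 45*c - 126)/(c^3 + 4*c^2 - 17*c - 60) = (c^2 - c - 42)/(c^2 + c - 20)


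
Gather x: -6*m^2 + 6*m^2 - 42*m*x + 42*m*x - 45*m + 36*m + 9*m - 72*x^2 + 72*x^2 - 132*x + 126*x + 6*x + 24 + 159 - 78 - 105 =0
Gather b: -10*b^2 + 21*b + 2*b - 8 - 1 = -10*b^2 + 23*b - 9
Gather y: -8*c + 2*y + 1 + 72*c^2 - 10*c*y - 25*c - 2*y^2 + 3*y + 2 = 72*c^2 - 33*c - 2*y^2 + y*(5 - 10*c) + 3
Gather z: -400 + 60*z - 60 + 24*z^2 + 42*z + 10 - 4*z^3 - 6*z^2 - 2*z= -4*z^3 + 18*z^2 + 100*z - 450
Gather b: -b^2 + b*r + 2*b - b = -b^2 + b*(r + 1)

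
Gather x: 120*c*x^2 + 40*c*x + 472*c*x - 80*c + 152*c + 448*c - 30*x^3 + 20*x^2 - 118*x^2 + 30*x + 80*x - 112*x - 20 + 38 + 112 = 520*c - 30*x^3 + x^2*(120*c - 98) + x*(512*c - 2) + 130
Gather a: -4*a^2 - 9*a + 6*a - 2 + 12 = -4*a^2 - 3*a + 10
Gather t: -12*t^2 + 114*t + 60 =-12*t^2 + 114*t + 60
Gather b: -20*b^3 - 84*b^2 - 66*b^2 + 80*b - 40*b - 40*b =-20*b^3 - 150*b^2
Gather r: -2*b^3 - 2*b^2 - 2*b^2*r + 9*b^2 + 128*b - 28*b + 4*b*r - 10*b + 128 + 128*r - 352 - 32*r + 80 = -2*b^3 + 7*b^2 + 90*b + r*(-2*b^2 + 4*b + 96) - 144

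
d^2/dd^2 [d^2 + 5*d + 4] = 2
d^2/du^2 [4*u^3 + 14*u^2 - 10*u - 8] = 24*u + 28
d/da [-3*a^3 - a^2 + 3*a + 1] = -9*a^2 - 2*a + 3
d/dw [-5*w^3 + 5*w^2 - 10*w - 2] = -15*w^2 + 10*w - 10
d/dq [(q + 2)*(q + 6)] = 2*q + 8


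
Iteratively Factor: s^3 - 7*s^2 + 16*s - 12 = (s - 2)*(s^2 - 5*s + 6) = (s - 2)^2*(s - 3)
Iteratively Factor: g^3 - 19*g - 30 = (g - 5)*(g^2 + 5*g + 6) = (g - 5)*(g + 2)*(g + 3)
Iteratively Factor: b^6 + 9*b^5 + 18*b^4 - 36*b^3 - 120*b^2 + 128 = (b + 2)*(b^5 + 7*b^4 + 4*b^3 - 44*b^2 - 32*b + 64) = (b + 2)*(b + 4)*(b^4 + 3*b^3 - 8*b^2 - 12*b + 16) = (b - 2)*(b + 2)*(b + 4)*(b^3 + 5*b^2 + 2*b - 8) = (b - 2)*(b + 2)^2*(b + 4)*(b^2 + 3*b - 4) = (b - 2)*(b + 2)^2*(b + 4)^2*(b - 1)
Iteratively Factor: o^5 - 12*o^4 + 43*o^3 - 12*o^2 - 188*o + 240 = (o + 2)*(o^4 - 14*o^3 + 71*o^2 - 154*o + 120) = (o - 3)*(o + 2)*(o^3 - 11*o^2 + 38*o - 40) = (o - 3)*(o - 2)*(o + 2)*(o^2 - 9*o + 20) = (o - 5)*(o - 3)*(o - 2)*(o + 2)*(o - 4)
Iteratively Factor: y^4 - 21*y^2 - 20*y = (y + 1)*(y^3 - y^2 - 20*y) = (y - 5)*(y + 1)*(y^2 + 4*y) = y*(y - 5)*(y + 1)*(y + 4)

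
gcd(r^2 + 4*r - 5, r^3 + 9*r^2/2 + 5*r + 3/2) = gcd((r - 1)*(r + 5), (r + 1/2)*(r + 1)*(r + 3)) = 1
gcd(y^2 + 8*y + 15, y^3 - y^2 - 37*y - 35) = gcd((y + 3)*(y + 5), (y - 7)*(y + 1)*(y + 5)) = y + 5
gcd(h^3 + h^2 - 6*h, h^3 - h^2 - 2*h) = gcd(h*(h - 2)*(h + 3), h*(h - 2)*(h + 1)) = h^2 - 2*h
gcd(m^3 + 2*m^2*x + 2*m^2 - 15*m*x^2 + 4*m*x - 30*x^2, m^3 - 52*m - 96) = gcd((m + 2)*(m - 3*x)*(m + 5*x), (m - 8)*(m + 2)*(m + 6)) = m + 2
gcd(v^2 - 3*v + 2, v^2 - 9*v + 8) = v - 1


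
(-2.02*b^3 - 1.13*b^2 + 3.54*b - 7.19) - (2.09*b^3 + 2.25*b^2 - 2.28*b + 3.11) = -4.11*b^3 - 3.38*b^2 + 5.82*b - 10.3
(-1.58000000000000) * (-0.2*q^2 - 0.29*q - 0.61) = 0.316*q^2 + 0.4582*q + 0.9638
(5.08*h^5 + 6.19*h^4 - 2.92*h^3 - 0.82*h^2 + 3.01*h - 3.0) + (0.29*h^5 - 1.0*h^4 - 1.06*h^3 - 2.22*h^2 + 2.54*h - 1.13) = 5.37*h^5 + 5.19*h^4 - 3.98*h^3 - 3.04*h^2 + 5.55*h - 4.13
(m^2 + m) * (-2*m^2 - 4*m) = -2*m^4 - 6*m^3 - 4*m^2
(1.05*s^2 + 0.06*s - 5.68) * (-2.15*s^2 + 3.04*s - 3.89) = -2.2575*s^4 + 3.063*s^3 + 8.3099*s^2 - 17.5006*s + 22.0952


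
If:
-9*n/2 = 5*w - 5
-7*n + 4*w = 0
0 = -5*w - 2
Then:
No Solution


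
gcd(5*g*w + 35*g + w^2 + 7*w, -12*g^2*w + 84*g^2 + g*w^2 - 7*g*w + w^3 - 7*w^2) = 1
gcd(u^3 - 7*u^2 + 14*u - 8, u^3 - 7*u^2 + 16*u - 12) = u - 2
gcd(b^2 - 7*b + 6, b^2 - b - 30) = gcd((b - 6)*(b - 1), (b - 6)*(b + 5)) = b - 6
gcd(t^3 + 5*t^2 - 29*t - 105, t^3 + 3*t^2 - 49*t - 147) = t^2 + 10*t + 21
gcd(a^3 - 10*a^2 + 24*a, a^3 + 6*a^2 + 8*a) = a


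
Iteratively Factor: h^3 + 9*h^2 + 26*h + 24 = (h + 4)*(h^2 + 5*h + 6) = (h + 3)*(h + 4)*(h + 2)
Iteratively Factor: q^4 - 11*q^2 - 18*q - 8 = (q - 4)*(q^3 + 4*q^2 + 5*q + 2) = (q - 4)*(q + 1)*(q^2 + 3*q + 2) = (q - 4)*(q + 1)*(q + 2)*(q + 1)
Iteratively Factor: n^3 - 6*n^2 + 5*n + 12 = (n - 3)*(n^2 - 3*n - 4) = (n - 3)*(n + 1)*(n - 4)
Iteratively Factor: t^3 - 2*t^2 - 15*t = (t - 5)*(t^2 + 3*t) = (t - 5)*(t + 3)*(t)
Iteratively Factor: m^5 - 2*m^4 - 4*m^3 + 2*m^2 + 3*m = (m + 1)*(m^4 - 3*m^3 - m^2 + 3*m) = (m + 1)^2*(m^3 - 4*m^2 + 3*m) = (m - 1)*(m + 1)^2*(m^2 - 3*m) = (m - 3)*(m - 1)*(m + 1)^2*(m)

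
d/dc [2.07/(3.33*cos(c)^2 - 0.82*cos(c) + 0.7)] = (13.7862*cos(c) - 1.6974)*sin(c)/(3.33*cos(c)^2 - 0.82*cos(c) + 0.7)^2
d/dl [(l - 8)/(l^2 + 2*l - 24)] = (l^2 + 2*l - 2*(l - 8)*(l + 1) - 24)/(l^2 + 2*l - 24)^2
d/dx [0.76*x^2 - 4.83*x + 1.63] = 1.52*x - 4.83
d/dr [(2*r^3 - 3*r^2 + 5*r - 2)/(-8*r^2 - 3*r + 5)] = (-16*r^4 - 12*r^3 + 79*r^2 - 62*r + 19)/(64*r^4 + 48*r^3 - 71*r^2 - 30*r + 25)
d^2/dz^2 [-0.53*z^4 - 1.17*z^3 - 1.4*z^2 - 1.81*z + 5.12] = -6.36*z^2 - 7.02*z - 2.8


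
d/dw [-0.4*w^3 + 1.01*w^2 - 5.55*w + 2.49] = -1.2*w^2 + 2.02*w - 5.55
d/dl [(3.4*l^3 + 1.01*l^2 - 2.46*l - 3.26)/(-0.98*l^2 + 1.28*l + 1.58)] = (-3.332*l^4 + 8.704*l^3 + 14.998*l^2 - 3.198*l + 0.286)/(0.9604*l^4 - 2.5088*l^3 - 1.4584*l^2 + 4.0448*l + 2.4964)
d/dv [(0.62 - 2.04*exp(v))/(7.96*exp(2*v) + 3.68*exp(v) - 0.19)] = (16.2384*exp(2*v) - 9.8704*exp(v) - 1.894)*exp(v)/(63.3616*exp(4*v) + 58.5856*exp(3*v) + 10.5176*exp(2*v) - 1.3984*exp(v) + 0.0361)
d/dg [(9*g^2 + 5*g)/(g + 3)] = 3*(3*g^2 + 18*g + 5)/(g^2 + 6*g + 9)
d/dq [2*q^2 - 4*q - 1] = 4*q - 4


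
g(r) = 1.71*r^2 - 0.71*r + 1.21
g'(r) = 3.42*r - 0.71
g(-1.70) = 7.36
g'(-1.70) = -6.52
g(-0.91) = 3.27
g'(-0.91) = -3.82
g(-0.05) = 1.25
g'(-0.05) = -0.88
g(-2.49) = 13.58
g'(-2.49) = -9.23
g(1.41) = 3.61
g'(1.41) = 4.11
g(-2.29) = 11.80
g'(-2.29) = -8.54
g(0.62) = 1.43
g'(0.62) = 1.41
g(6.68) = 72.77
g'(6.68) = 22.14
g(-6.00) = 67.03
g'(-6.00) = -21.23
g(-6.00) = 67.03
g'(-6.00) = -21.23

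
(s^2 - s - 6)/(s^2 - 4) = (s - 3)/(s - 2)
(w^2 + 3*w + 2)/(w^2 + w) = (w + 2)/w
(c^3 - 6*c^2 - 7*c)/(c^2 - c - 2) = c*(c - 7)/(c - 2)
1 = 1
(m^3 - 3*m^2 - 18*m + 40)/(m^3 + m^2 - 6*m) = (m^2 - m - 20)/(m*(m + 3))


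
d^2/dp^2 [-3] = 0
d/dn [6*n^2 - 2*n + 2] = 12*n - 2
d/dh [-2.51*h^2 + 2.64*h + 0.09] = 2.64 - 5.02*h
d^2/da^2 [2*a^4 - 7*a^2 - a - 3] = 24*a^2 - 14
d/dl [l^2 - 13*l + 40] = 2*l - 13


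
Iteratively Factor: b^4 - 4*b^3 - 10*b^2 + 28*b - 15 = (b + 3)*(b^3 - 7*b^2 + 11*b - 5) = (b - 5)*(b + 3)*(b^2 - 2*b + 1) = (b - 5)*(b - 1)*(b + 3)*(b - 1)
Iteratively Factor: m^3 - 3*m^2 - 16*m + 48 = (m - 3)*(m^2 - 16) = (m - 4)*(m - 3)*(m + 4)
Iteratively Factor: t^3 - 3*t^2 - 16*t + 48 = (t - 4)*(t^2 + t - 12) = (t - 4)*(t + 4)*(t - 3)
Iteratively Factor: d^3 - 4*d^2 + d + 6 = (d - 2)*(d^2 - 2*d - 3) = (d - 2)*(d + 1)*(d - 3)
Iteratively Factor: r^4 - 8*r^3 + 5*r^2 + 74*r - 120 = (r - 2)*(r^3 - 6*r^2 - 7*r + 60) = (r - 4)*(r - 2)*(r^2 - 2*r - 15) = (r - 4)*(r - 2)*(r + 3)*(r - 5)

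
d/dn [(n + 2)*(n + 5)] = 2*n + 7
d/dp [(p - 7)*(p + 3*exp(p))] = p + (p - 7)*(3*exp(p) + 1) + 3*exp(p)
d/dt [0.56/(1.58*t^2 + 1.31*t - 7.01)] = (-1.7696*t - 0.7336)/(1.58*t^2 + 1.31*t - 7.01)^2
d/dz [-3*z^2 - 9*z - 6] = -6*z - 9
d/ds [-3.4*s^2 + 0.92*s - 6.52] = 0.92 - 6.8*s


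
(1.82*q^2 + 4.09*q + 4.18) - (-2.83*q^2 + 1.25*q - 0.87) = 4.65*q^2 + 2.84*q + 5.05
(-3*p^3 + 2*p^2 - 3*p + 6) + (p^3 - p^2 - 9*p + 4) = -2*p^3 + p^2 - 12*p + 10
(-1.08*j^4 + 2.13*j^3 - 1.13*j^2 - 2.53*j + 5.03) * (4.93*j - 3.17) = -5.3244*j^5 + 13.9245*j^4 - 12.323*j^3 - 8.8908*j^2 + 32.818*j - 15.9451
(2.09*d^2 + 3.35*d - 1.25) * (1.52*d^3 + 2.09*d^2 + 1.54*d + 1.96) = 3.1768*d^5 + 9.4601*d^4 + 8.3201*d^3 + 6.6429*d^2 + 4.641*d - 2.45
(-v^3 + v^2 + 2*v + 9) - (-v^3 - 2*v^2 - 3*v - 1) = 3*v^2 + 5*v + 10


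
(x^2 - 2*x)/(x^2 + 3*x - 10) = x/(x + 5)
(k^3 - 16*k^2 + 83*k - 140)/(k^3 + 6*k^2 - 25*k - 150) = (k^2 - 11*k + 28)/(k^2 + 11*k + 30)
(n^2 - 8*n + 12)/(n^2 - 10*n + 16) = (n - 6)/(n - 8)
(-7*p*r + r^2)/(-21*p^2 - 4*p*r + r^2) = r/(3*p + r)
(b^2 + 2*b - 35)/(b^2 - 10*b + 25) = (b + 7)/(b - 5)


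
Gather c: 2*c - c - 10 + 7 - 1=c - 4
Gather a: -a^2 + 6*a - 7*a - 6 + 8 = -a^2 - a + 2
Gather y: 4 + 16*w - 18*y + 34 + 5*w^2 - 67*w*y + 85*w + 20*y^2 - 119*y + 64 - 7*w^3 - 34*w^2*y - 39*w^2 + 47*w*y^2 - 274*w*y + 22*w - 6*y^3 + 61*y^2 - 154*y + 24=-7*w^3 - 34*w^2 + 123*w - 6*y^3 + y^2*(47*w + 81) + y*(-34*w^2 - 341*w - 291) + 126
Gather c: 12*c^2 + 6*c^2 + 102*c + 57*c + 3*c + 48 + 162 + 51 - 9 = 18*c^2 + 162*c + 252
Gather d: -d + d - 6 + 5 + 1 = 0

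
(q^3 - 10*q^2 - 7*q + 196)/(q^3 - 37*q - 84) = (q - 7)/(q + 3)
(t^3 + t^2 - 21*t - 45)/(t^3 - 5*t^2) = 1 + 6/t + 9/t^2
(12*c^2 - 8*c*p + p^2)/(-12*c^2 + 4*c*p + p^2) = (-6*c + p)/(6*c + p)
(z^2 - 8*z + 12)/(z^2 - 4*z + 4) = (z - 6)/(z - 2)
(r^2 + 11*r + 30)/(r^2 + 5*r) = (r + 6)/r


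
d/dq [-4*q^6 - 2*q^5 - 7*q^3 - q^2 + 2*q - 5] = -24*q^5 - 10*q^4 - 21*q^2 - 2*q + 2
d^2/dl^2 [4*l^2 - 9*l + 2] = 8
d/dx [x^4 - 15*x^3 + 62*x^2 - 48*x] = 4*x^3 - 45*x^2 + 124*x - 48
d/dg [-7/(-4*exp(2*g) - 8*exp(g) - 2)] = -14*(exp(g) + 1)*exp(g)/(2*exp(2*g) + 4*exp(g) + 1)^2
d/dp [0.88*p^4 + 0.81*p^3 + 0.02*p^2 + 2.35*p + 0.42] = 3.52*p^3 + 2.43*p^2 + 0.04*p + 2.35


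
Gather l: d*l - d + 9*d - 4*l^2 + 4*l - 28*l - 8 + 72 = 8*d - 4*l^2 + l*(d - 24) + 64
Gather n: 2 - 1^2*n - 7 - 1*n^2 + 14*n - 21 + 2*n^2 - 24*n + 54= n^2 - 11*n + 28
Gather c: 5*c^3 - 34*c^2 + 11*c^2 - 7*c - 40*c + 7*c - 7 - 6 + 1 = 5*c^3 - 23*c^2 - 40*c - 12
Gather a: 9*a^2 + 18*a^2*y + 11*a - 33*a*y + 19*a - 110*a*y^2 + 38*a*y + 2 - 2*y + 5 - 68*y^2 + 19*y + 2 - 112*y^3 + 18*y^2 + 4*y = a^2*(18*y + 9) + a*(-110*y^2 + 5*y + 30) - 112*y^3 - 50*y^2 + 21*y + 9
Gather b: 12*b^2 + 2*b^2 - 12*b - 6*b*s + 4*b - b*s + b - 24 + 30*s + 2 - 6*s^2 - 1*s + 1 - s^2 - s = 14*b^2 + b*(-7*s - 7) - 7*s^2 + 28*s - 21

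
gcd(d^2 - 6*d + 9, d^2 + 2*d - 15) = d - 3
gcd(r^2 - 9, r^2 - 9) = r^2 - 9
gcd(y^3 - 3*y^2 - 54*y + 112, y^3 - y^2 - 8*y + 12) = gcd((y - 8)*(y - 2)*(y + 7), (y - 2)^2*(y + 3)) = y - 2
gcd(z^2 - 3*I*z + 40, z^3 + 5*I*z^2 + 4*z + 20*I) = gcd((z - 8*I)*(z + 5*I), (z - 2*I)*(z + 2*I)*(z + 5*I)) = z + 5*I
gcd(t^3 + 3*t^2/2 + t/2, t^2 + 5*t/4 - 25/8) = 1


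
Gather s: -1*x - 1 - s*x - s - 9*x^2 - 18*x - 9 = s*(-x - 1) - 9*x^2 - 19*x - 10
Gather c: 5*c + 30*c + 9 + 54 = 35*c + 63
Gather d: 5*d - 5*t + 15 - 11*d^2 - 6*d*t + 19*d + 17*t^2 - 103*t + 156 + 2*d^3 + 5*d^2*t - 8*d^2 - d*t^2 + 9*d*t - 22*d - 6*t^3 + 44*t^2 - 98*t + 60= 2*d^3 + d^2*(5*t - 19) + d*(-t^2 + 3*t + 2) - 6*t^3 + 61*t^2 - 206*t + 231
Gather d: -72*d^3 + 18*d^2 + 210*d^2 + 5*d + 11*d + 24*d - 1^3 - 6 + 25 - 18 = -72*d^3 + 228*d^2 + 40*d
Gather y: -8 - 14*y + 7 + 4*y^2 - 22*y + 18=4*y^2 - 36*y + 17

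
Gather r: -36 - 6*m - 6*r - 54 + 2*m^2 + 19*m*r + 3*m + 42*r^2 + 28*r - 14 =2*m^2 - 3*m + 42*r^2 + r*(19*m + 22) - 104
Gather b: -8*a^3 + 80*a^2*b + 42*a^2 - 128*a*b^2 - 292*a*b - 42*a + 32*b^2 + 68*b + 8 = -8*a^3 + 42*a^2 - 42*a + b^2*(32 - 128*a) + b*(80*a^2 - 292*a + 68) + 8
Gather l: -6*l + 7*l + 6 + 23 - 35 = l - 6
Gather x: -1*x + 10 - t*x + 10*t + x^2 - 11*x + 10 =10*t + x^2 + x*(-t - 12) + 20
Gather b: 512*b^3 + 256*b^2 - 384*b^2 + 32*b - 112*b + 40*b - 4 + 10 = 512*b^3 - 128*b^2 - 40*b + 6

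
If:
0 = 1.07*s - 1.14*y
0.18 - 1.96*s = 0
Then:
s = 0.09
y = 0.09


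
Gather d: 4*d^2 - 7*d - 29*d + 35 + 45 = 4*d^2 - 36*d + 80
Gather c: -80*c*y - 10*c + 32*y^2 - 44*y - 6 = c*(-80*y - 10) + 32*y^2 - 44*y - 6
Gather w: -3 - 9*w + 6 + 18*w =9*w + 3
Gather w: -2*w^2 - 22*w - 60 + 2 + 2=-2*w^2 - 22*w - 56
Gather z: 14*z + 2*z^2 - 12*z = 2*z^2 + 2*z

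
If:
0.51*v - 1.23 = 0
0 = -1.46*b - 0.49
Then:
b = -0.34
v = 2.41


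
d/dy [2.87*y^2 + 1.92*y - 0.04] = 5.74*y + 1.92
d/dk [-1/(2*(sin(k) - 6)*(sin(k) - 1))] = (2*sin(k) - 7)*cos(k)/(2*(sin(k) - 6)^2*(sin(k) - 1)^2)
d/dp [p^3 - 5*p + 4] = 3*p^2 - 5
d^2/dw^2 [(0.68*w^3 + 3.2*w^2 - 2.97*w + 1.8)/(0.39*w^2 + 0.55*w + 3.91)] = (-3.938738*w^3 - 18.86136*w^2 + 91.865766*w + 106.21717)/(0.059319*w^6 + 0.250965*w^5 + 2.138058*w^4 + 5.198545*w^3 + 21.435402*w^2 + 25.225365*w + 59.776471)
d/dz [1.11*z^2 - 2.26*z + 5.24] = 2.22*z - 2.26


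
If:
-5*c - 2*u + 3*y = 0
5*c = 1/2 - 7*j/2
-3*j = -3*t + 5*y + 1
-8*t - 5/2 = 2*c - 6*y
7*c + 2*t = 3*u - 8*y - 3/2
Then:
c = 2111/12584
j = -609/6292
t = -10545/12584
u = -17447/12584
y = -8113/12584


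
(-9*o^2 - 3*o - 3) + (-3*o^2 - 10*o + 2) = -12*o^2 - 13*o - 1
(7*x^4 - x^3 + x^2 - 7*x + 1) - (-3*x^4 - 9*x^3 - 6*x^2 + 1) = 10*x^4 + 8*x^3 + 7*x^2 - 7*x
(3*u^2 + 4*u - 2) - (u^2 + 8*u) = 2*u^2 - 4*u - 2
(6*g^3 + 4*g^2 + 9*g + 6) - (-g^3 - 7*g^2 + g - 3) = 7*g^3 + 11*g^2 + 8*g + 9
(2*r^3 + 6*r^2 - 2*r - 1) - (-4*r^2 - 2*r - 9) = 2*r^3 + 10*r^2 + 8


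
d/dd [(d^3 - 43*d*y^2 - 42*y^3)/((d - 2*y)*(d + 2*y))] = (d^4 + 31*d^2*y^2 + 84*d*y^3 + 172*y^4)/(d^4 - 8*d^2*y^2 + 16*y^4)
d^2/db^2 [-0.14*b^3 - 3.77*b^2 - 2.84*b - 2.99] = -0.84*b - 7.54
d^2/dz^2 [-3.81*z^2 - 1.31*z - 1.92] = -7.62000000000000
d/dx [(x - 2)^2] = 2*x - 4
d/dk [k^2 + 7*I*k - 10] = 2*k + 7*I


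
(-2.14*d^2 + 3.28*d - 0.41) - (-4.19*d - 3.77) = -2.14*d^2 + 7.47*d + 3.36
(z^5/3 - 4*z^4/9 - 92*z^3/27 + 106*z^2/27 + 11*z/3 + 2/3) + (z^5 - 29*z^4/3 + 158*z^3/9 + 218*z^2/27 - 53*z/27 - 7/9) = 4*z^5/3 - 91*z^4/9 + 382*z^3/27 + 12*z^2 + 46*z/27 - 1/9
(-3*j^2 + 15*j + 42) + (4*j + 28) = -3*j^2 + 19*j + 70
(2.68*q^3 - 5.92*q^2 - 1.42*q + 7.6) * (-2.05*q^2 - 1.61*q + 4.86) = -5.494*q^5 + 7.8212*q^4 + 25.467*q^3 - 42.065*q^2 - 19.1372*q + 36.936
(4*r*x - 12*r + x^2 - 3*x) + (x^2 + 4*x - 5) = 4*r*x - 12*r + 2*x^2 + x - 5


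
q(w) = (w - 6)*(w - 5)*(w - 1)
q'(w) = (w - 6)*(w - 5) + (w - 6)*(w - 1) + (w - 5)*(w - 1)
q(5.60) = -1.10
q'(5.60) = 0.68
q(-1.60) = -130.42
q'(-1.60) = 87.08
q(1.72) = 10.11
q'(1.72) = 8.60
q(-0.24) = -40.55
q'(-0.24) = 46.93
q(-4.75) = -602.67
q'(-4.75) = 222.69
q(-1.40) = -113.66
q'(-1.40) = 80.48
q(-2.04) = -172.07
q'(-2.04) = 102.44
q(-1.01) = -84.68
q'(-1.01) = 68.30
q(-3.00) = -288.00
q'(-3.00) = 140.00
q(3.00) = 12.00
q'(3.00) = -4.00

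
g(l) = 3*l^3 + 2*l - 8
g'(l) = 9*l^2 + 2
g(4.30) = 239.12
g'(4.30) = 168.41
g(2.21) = 28.80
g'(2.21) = 45.96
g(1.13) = -1.41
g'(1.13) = 13.49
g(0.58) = -6.25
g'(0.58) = 5.03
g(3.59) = 137.98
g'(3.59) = 117.99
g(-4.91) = -372.93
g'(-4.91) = 218.97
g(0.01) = -7.98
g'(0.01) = 2.00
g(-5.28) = -460.15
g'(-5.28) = 252.91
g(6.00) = 652.00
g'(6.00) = 326.00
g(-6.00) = -668.00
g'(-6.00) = 326.00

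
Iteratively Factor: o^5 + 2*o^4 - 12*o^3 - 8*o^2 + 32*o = (o + 2)*(o^4 - 12*o^2 + 16*o) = (o - 2)*(o + 2)*(o^3 + 2*o^2 - 8*o) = (o - 2)*(o + 2)*(o + 4)*(o^2 - 2*o) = (o - 2)^2*(o + 2)*(o + 4)*(o)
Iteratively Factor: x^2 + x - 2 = (x + 2)*(x - 1)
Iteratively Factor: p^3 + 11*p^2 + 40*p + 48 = (p + 4)*(p^2 + 7*p + 12) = (p + 4)^2*(p + 3)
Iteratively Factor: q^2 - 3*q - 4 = (q + 1)*(q - 4)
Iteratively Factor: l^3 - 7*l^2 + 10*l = (l)*(l^2 - 7*l + 10) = l*(l - 2)*(l - 5)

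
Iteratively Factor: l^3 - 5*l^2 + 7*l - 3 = (l - 1)*(l^2 - 4*l + 3) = (l - 3)*(l - 1)*(l - 1)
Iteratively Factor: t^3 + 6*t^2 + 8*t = (t + 2)*(t^2 + 4*t) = t*(t + 2)*(t + 4)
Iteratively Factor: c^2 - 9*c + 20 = (c - 4)*(c - 5)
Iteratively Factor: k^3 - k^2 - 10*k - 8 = (k + 2)*(k^2 - 3*k - 4) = (k + 1)*(k + 2)*(k - 4)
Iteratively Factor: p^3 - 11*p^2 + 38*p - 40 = (p - 2)*(p^2 - 9*p + 20) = (p - 4)*(p - 2)*(p - 5)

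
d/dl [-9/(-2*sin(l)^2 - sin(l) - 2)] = -9*(4*sin(l) + 1)*cos(l)/(sin(l) - cos(2*l) + 3)^2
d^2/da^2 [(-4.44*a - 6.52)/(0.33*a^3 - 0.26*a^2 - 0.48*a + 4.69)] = (-2.901096*a^5 - 6.234624*a^4 + 6.943776*a^3 + 86.013552*a^2 + 23.179032*a - 38.896048)/(0.035937*a^9 - 0.084942*a^8 - 0.089892*a^7 + 1.761751*a^6 - 2.28366*a^5 - 3.685956*a^4 + 25.177419*a^3 - 13.91523*a^2 - 31.674384*a + 103.161709)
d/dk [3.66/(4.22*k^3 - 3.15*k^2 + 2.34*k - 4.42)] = (-46.3356*k^2 + 23.058*k - 8.5644)/(4.22*k^3 - 3.15*k^2 + 2.34*k - 4.42)^2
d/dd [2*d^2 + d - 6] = 4*d + 1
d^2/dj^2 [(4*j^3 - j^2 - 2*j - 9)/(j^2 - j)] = 2*(j^3 - 27*j^2 + 27*j - 9)/(j^3*(j^3 - 3*j^2 + 3*j - 1))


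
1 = 1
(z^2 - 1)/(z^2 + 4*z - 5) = (z + 1)/(z + 5)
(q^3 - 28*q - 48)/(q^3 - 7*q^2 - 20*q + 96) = (q^2 - 4*q - 12)/(q^2 - 11*q + 24)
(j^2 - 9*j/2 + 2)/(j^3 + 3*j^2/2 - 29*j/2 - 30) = (2*j - 1)/(2*j^2 + 11*j + 15)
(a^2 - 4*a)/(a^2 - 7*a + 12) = a/(a - 3)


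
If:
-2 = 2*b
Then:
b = -1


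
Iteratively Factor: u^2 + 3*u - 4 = (u + 4)*(u - 1)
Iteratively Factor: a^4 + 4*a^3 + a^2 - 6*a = (a)*(a^3 + 4*a^2 + a - 6) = a*(a + 2)*(a^2 + 2*a - 3) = a*(a - 1)*(a + 2)*(a + 3)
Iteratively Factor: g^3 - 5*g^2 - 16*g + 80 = (g + 4)*(g^2 - 9*g + 20) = (g - 4)*(g + 4)*(g - 5)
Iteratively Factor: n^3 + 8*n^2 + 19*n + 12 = (n + 1)*(n^2 + 7*n + 12) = (n + 1)*(n + 3)*(n + 4)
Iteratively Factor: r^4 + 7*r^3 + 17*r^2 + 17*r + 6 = (r + 1)*(r^3 + 6*r^2 + 11*r + 6) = (r + 1)^2*(r^2 + 5*r + 6) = (r + 1)^2*(r + 2)*(r + 3)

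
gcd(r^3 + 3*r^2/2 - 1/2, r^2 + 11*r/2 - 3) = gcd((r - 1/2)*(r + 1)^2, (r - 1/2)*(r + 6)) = r - 1/2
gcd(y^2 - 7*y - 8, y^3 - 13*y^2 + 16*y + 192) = y - 8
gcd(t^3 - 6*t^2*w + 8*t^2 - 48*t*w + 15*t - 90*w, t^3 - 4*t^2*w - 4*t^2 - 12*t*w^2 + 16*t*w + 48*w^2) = t - 6*w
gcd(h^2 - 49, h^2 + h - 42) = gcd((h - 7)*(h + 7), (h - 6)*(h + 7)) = h + 7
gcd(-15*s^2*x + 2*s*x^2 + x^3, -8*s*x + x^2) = x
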